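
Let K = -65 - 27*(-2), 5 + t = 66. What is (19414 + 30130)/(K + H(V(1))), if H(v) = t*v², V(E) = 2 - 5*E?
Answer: 24772/269 ≈ 92.089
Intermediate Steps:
t = 61 (t = -5 + 66 = 61)
H(v) = 61*v²
K = -11 (K = -65 + 54 = -11)
(19414 + 30130)/(K + H(V(1))) = (19414 + 30130)/(-11 + 61*(2 - 5*1)²) = 49544/(-11 + 61*(2 - 5)²) = 49544/(-11 + 61*(-3)²) = 49544/(-11 + 61*9) = 49544/(-11 + 549) = 49544/538 = 49544*(1/538) = 24772/269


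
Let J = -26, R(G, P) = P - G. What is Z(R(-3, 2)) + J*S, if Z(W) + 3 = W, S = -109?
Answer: 2836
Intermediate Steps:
Z(W) = -3 + W
Z(R(-3, 2)) + J*S = (-3 + (2 - 1*(-3))) - 26*(-109) = (-3 + (2 + 3)) + 2834 = (-3 + 5) + 2834 = 2 + 2834 = 2836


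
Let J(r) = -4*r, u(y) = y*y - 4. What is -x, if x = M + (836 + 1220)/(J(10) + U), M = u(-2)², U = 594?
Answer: -1028/277 ≈ -3.7112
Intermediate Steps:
u(y) = -4 + y² (u(y) = y² - 4 = -4 + y²)
M = 0 (M = (-4 + (-2)²)² = (-4 + 4)² = 0² = 0)
x = 1028/277 (x = 0 + (836 + 1220)/(-4*10 + 594) = 0 + 2056/(-40 + 594) = 0 + 2056/554 = 0 + 2056*(1/554) = 0 + 1028/277 = 1028/277 ≈ 3.7112)
-x = -1*1028/277 = -1028/277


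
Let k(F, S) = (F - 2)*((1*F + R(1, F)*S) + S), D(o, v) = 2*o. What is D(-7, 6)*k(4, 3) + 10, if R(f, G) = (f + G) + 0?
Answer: -606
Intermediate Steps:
R(f, G) = G + f (R(f, G) = (G + f) + 0 = G + f)
k(F, S) = (-2 + F)*(F + S + S*(1 + F)) (k(F, S) = (F - 2)*((1*F + (F + 1)*S) + S) = (-2 + F)*((F + (1 + F)*S) + S) = (-2 + F)*((F + S*(1 + F)) + S) = (-2 + F)*(F + S + S*(1 + F)))
D(-7, 6)*k(4, 3) + 10 = (2*(-7))*(4**2 - 4*3 - 2*4 + 3*4**2) + 10 = -14*(16 - 12 - 8 + 3*16) + 10 = -14*(16 - 12 - 8 + 48) + 10 = -14*44 + 10 = -616 + 10 = -606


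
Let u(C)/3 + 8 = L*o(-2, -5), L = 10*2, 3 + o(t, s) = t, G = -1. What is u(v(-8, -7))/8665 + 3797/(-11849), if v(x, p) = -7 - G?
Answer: -36740081/102671585 ≈ -0.35784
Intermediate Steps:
o(t, s) = -3 + t
L = 20
v(x, p) = -6 (v(x, p) = -7 - 1*(-1) = -7 + 1 = -6)
u(C) = -324 (u(C) = -24 + 3*(20*(-3 - 2)) = -24 + 3*(20*(-5)) = -24 + 3*(-100) = -24 - 300 = -324)
u(v(-8, -7))/8665 + 3797/(-11849) = -324/8665 + 3797/(-11849) = -324*1/8665 + 3797*(-1/11849) = -324/8665 - 3797/11849 = -36740081/102671585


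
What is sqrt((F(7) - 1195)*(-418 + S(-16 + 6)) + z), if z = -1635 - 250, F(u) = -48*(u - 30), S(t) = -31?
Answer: sqrt(38974) ≈ 197.42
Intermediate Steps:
F(u) = 1440 - 48*u (F(u) = -48*(-30 + u) = 1440 - 48*u)
z = -1885
sqrt((F(7) - 1195)*(-418 + S(-16 + 6)) + z) = sqrt(((1440 - 48*7) - 1195)*(-418 - 31) - 1885) = sqrt(((1440 - 336) - 1195)*(-449) - 1885) = sqrt((1104 - 1195)*(-449) - 1885) = sqrt(-91*(-449) - 1885) = sqrt(40859 - 1885) = sqrt(38974)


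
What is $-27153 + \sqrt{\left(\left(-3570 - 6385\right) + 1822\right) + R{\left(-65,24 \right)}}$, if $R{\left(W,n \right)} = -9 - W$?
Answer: $-27153 + i \sqrt{8077} \approx -27153.0 + 89.872 i$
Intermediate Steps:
$-27153 + \sqrt{\left(\left(-3570 - 6385\right) + 1822\right) + R{\left(-65,24 \right)}} = -27153 + \sqrt{\left(\left(-3570 - 6385\right) + 1822\right) - -56} = -27153 + \sqrt{\left(-9955 + 1822\right) + \left(-9 + 65\right)} = -27153 + \sqrt{-8133 + 56} = -27153 + \sqrt{-8077} = -27153 + i \sqrt{8077}$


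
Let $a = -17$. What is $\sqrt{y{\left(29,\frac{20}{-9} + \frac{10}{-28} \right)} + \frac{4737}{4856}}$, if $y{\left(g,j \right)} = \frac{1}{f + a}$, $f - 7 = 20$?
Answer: $\frac{\sqrt{158505910}}{12140} \approx 1.0371$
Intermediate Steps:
$f = 27$ ($f = 7 + 20 = 27$)
$y{\left(g,j \right)} = \frac{1}{10}$ ($y{\left(g,j \right)} = \frac{1}{27 - 17} = \frac{1}{10}$)
$\sqrt{y{\left(29,\frac{20}{-9} + \frac{10}{-28} \right)} + \frac{4737}{4856}} = \sqrt{\frac{1}{10} + \frac{4737}{4856}} = \sqrt{\frac{26113}{24280}} = \frac{\sqrt{158505910}}{12140}$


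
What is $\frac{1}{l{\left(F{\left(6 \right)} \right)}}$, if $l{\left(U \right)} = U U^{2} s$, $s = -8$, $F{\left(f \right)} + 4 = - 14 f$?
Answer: $\frac{1}{5451776} \approx 1.8343 \cdot 10^{-7}$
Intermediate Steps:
$F{\left(f \right)} = -4 - 14 f$
$l{\left(U \right)} = - 8 U^{3}$ ($l{\left(U \right)} = U U^{2} \left(-8\right) = U^{3} \left(-8\right) = - 8 U^{3}$)
$\frac{1}{l{\left(F{\left(6 \right)} \right)}} = \frac{1}{\left(-8\right) \left(-4 - 84\right)^{3}} = \frac{1}{\left(-8\right) \left(-88\right)^{3}} = \frac{1}{\left(-8\right) \left(-681472\right)} = \frac{1}{5451776}$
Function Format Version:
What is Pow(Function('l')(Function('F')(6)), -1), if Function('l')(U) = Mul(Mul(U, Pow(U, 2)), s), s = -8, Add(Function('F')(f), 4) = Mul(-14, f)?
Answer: Rational(1, 5451776) ≈ 1.8343e-7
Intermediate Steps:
Function('F')(f) = Add(-4, Mul(-14, f))
Function('l')(U) = Mul(-8, Pow(U, 3)) (Function('l')(U) = Mul(Mul(U, Pow(U, 2)), -8) = Mul(Pow(U, 3), -8) = Mul(-8, Pow(U, 3)))
Pow(Function('l')(Function('F')(6)), -1) = Pow(Mul(-8, Pow(Add(-4, Mul(-14, 6)), 3)), -1) = Pow(Mul(-8, Pow(Add(-4, -84), 3)), -1) = Pow(Mul(-8, Pow(-88, 3)), -1) = Pow(Mul(-8, -681472), -1) = Pow(5451776, -1) = Rational(1, 5451776)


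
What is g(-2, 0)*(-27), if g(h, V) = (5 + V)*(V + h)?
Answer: 270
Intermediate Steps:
g(-2, 0)*(-27) = (0² + 5*0 + 5*(-2) + 0*(-2))*(-27) = (0 + 0 - 10 + 0)*(-27) = -10*(-27) = 270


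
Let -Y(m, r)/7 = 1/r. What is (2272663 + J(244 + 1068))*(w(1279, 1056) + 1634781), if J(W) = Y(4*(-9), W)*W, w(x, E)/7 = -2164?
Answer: 3680868655248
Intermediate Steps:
w(x, E) = -15148 (w(x, E) = 7*(-2164) = -15148)
Y(m, r) = -7/r
J(W) = -7 (J(W) = (-7/W)*W = -7)
(2272663 + J(244 + 1068))*(w(1279, 1056) + 1634781) = (2272663 - 7)*(-15148 + 1634781) = 2272656*1619633 = 3680868655248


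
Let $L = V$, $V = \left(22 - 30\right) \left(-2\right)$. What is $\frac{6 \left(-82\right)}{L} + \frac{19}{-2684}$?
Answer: $- \frac{20638}{671} \approx -30.757$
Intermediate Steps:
$V = 16$ ($V = \left(-8\right) \left(-2\right) = 16$)
$L = 16$
$\frac{6 \left(-82\right)}{L} + \frac{19}{-2684} = \frac{6 \left(-82\right)}{16} + \frac{19}{-2684} = \left(-492\right) \frac{1}{16} + 19 \left(- \frac{1}{2684}\right) = - \frac{123}{4} - \frac{19}{2684} = - \frac{20638}{671}$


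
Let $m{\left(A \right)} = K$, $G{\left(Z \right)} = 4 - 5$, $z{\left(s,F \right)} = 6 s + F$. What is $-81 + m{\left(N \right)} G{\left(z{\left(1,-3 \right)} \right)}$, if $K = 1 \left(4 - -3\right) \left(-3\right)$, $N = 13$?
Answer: $-60$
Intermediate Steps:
$z{\left(s,F \right)} = F + 6 s$
$G{\left(Z \right)} = -1$ ($G{\left(Z \right)} = 4 - 5 = -1$)
$K = -21$ ($K = 1 \left(4 + 3\right) \left(-3\right) = 1 \cdot 7 \left(-3\right) = 7 \left(-3\right) = -21$)
$m{\left(A \right)} = -21$
$-81 + m{\left(N \right)} G{\left(z{\left(1,-3 \right)} \right)} = -81 - -21 = -81 + 21 = -60$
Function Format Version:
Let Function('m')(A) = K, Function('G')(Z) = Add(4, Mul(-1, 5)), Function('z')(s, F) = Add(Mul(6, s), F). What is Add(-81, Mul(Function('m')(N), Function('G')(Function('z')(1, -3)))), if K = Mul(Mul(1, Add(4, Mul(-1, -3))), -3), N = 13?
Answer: -60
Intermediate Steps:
Function('z')(s, F) = Add(F, Mul(6, s))
Function('G')(Z) = -1 (Function('G')(Z) = Add(4, -5) = -1)
K = -21 (K = Mul(Mul(1, Add(4, 3)), -3) = Mul(Mul(1, 7), -3) = Mul(7, -3) = -21)
Function('m')(A) = -21
Add(-81, Mul(Function('m')(N), Function('G')(Function('z')(1, -3)))) = Add(-81, Mul(-21, -1)) = Add(-81, 21) = -60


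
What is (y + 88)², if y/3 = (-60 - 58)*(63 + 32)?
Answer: 1125065764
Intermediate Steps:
y = -33630 (y = 3*((-60 - 58)*(63 + 32)) = 3*(-118*95) = 3*(-11210) = -33630)
(y + 88)² = (-33630 + 88)² = (-33542)² = 1125065764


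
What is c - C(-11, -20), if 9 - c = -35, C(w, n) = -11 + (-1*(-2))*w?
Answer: 77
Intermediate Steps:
C(w, n) = -11 + 2*w
c = 44 (c = 9 - 1*(-35) = 9 + 35 = 44)
c - C(-11, -20) = 44 - (-11 + 2*(-11)) = 44 - (-11 - 22) = 44 - 1*(-33) = 44 + 33 = 77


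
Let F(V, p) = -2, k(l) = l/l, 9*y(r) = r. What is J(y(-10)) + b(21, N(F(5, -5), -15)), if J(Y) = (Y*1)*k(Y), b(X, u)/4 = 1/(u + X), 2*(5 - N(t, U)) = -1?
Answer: -458/477 ≈ -0.96017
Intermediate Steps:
y(r) = r/9
k(l) = 1
N(t, U) = 11/2 (N(t, U) = 5 - 1/2*(-1) = 5 + 1/2 = 11/2)
b(X, u) = 4/(X + u) (b(X, u) = 4/(u + X) = 4/(X + u))
J(Y) = Y (J(Y) = (Y*1)*1 = Y*1 = Y)
J(y(-10)) + b(21, N(F(5, -5), -15)) = (1/9)*(-10) + 4/(21 + 11/2) = -10/9 + 4/(53/2) = -10/9 + 4*(2/53) = -10/9 + 8/53 = -458/477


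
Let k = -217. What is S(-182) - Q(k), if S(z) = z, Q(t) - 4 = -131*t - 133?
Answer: -28480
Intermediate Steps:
Q(t) = -129 - 131*t (Q(t) = 4 + (-131*t - 133) = 4 + (-133 - 131*t) = -129 - 131*t)
S(-182) - Q(k) = -182 - (-129 - 131*(-217)) = -182 - (-129 + 28427) = -182 - 1*28298 = -182 - 28298 = -28480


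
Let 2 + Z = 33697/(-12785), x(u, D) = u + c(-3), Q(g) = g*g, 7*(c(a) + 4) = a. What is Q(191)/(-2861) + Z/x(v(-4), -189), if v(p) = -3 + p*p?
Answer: -29171515309/2194673100 ≈ -13.292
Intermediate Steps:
c(a) = -4 + a/7
v(p) = -3 + p**2
Q(g) = g**2
x(u, D) = -31/7 + u (x(u, D) = u + (-4 + (1/7)*(-3)) = u + (-4 - 3/7) = u - 31/7 = -31/7 + u)
Z = -59267/12785 (Z = -2 + 33697/(-12785) = -2 + 33697*(-1/12785) = -2 - 33697/12785 = -59267/12785 ≈ -4.6357)
Q(191)/(-2861) + Z/x(v(-4), -189) = 191**2/(-2861) - 59267/(12785*(-31/7 + (-3 + (-4)**2))) = 36481*(-1/2861) - 59267/(12785*(-31/7 + (-3 + 16))) = -36481/2861 - 59267/(12785*(-31/7 + 13)) = -36481/2861 - 59267/(12785*60/7) = -36481/2861 - 59267/12785*7/60 = -36481/2861 - 414869/767100 = -29171515309/2194673100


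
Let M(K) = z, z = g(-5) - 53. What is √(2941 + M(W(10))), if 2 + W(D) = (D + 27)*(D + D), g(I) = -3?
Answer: √2885 ≈ 53.712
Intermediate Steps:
W(D) = -2 + 2*D*(27 + D) (W(D) = -2 + (D + 27)*(D + D) = -2 + (27 + D)*(2*D) = -2 + 2*D*(27 + D))
z = -56 (z = -3 - 53 = -56)
M(K) = -56
√(2941 + M(W(10))) = √(2941 - 56) = √2885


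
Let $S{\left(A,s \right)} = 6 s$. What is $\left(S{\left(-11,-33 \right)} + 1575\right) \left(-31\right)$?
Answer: $-42687$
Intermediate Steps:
$\left(S{\left(-11,-33 \right)} + 1575\right) \left(-31\right) = \left(6 \left(-33\right) + 1575\right) \left(-31\right) = \left(-198 + 1575\right) \left(-31\right) = 1377 \left(-31\right) = -42687$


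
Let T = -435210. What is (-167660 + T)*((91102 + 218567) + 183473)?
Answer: -297300517540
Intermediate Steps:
(-167660 + T)*((91102 + 218567) + 183473) = (-167660 - 435210)*((91102 + 218567) + 183473) = -602870*(309669 + 183473) = -602870*493142 = -297300517540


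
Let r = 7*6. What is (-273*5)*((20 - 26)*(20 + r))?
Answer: 507780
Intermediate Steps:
r = 42
(-273*5)*((20 - 26)*(20 + r)) = (-273*5)*((20 - 26)*(20 + 42)) = -(-8190)*62 = -1365*(-372) = 507780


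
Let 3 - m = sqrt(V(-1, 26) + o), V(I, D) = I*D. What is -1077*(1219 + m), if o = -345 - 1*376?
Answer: -1316094 + 3231*I*sqrt(83) ≈ -1.3161e+6 + 29436.0*I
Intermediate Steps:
o = -721 (o = -345 - 376 = -721)
V(I, D) = D*I
m = 3 - 3*I*sqrt(83) (m = 3 - sqrt(26*(-1) - 721) = 3 - sqrt(-26 - 721) = 3 - sqrt(-747) = 3 - 3*I*sqrt(83) ≈ 3.0 - 27.331*I)
-1077*(1219 + m) = -1077*(1219 + (3 - 3*I*sqrt(83))) = -1077*(1222 - 3*I*sqrt(83)) = -1316094 + 3231*I*sqrt(83)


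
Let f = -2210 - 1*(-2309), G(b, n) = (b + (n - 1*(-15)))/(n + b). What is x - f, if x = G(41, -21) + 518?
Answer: 1683/4 ≈ 420.75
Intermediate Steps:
G(b, n) = (15 + b + n)/(b + n) (G(b, n) = (b + (n + 15))/(b + n) = (b + (15 + n))/(b + n) = (15 + b + n)/(b + n))
f = 99 (f = -2210 + 2309 = 99)
x = 2079/4 (x = (15 + 41 - 21)/(41 - 21) + 518 = 35/20 + 518 = (1/20)*35 + 518 = 7/4 + 518 = 2079/4 ≈ 519.75)
x - f = 2079/4 - 1*99 = 2079/4 - 99 = 1683/4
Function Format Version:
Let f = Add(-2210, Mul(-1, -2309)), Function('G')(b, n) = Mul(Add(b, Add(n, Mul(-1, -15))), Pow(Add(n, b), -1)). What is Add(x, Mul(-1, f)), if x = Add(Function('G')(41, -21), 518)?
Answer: Rational(1683, 4) ≈ 420.75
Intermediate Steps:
Function('G')(b, n) = Mul(Pow(Add(b, n), -1), Add(15, b, n)) (Function('G')(b, n) = Mul(Add(b, Add(n, 15)), Pow(Add(b, n), -1)) = Mul(Add(b, Add(15, n)), Pow(Add(b, n), -1)) = Mul(Add(15, b, n), Pow(Add(b, n), -1)) = Mul(Pow(Add(b, n), -1), Add(15, b, n)))
f = 99 (f = Add(-2210, 2309) = 99)
x = Rational(2079, 4) (x = Add(Mul(Pow(Add(41, -21), -1), Add(15, 41, -21)), 518) = Add(Mul(Pow(20, -1), 35), 518) = Add(Mul(Rational(1, 20), 35), 518) = Add(Rational(7, 4), 518) = Rational(2079, 4) ≈ 519.75)
Add(x, Mul(-1, f)) = Add(Rational(2079, 4), Mul(-1, 99)) = Add(Rational(2079, 4), -99) = Rational(1683, 4)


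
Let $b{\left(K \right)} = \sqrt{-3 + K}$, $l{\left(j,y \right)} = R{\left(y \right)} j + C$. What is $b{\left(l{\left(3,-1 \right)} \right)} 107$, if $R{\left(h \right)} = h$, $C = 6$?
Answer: $0$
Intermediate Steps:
$l{\left(j,y \right)} = 6 + j y$ ($l{\left(j,y \right)} = y j + 6 = j y + 6 = 6 + j y$)
$b{\left(l{\left(3,-1 \right)} \right)} 107 = \sqrt{-3 + \left(6 + 3 \left(-1\right)\right)} 107 = \sqrt{-3 + \left(6 - 3\right)} 107 = \sqrt{-3 + 3} \cdot 107 = \sqrt{0} \cdot 107 = 0 \cdot 107 = 0$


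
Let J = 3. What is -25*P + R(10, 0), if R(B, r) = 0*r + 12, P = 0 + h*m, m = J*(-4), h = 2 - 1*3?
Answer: -288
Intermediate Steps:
h = -1 (h = 2 - 3 = -1)
m = -12 (m = 3*(-4) = -12)
P = 12 (P = 0 - 1*(-12) = 0 + 12 = 12)
R(B, r) = 12 (R(B, r) = 0 + 12 = 12)
-25*P + R(10, 0) = -25*12 + 12 = -300 + 12 = -288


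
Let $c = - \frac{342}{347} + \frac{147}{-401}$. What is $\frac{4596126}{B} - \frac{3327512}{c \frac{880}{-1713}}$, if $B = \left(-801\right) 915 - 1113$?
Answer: $- \frac{1010744883737795801}{210998489515} \approx -4.7903 \cdot 10^{6}$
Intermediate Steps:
$c = - \frac{188151}{139147}$ ($c = \left(-342\right) \frac{1}{347} + 147 \left(- \frac{1}{401}\right) = - \frac{342}{347} - \frac{147}{401} = - \frac{188151}{139147} \approx -1.3522$)
$B = -734028$ ($B = -732915 - 1113 = -734028$)
$\frac{4596126}{B} - \frac{3327512}{c \frac{880}{-1713}} = \frac{4596126}{-734028} - \frac{3327512}{\left(- \frac{188151}{139147}\right) \frac{880}{-1713}} = 4596126 \left(- \frac{1}{734028}\right) - \frac{3327512}{\left(- \frac{188151}{139147}\right) 880 \left(- \frac{1}{1713}\right)} = - \frac{766021}{122338} - \frac{3327512}{\left(- \frac{188151}{139147}\right) \left(- \frac{880}{1713}\right)} = - \frac{766021}{122338} - \frac{3327512}{\frac{55190960}{79452937}} = - \frac{766021}{122338} - \frac{33047575162843}{6898870} = - \frac{1010744883737795801}{210998489515}$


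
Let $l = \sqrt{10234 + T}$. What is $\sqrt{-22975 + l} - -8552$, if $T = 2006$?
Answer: $8552 + \sqrt{-22975 + 12 \sqrt{85}} \approx 8552.0 + 151.21 i$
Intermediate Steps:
$l = 12 \sqrt{85}$ ($l = \sqrt{10234 + 2006} = \sqrt{12240} = 12 \sqrt{85} \approx 110.63$)
$\sqrt{-22975 + l} - -8552 = \sqrt{-22975 + 12 \sqrt{85}} - -8552 = \sqrt{-22975 + 12 \sqrt{85}} + 8552 = 8552 + \sqrt{-22975 + 12 \sqrt{85}}$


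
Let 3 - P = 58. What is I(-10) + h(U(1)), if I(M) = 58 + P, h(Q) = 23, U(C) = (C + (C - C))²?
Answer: 26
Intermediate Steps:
P = -55 (P = 3 - 1*58 = 3 - 58 = -55)
U(C) = C² (U(C) = (C + 0)² = C²)
I(M) = 3 (I(M) = 58 - 55 = 3)
I(-10) + h(U(1)) = 3 + 23 = 26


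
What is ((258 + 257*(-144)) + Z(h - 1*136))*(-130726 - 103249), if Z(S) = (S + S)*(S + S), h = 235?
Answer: -574174650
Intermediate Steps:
Z(S) = 4*S**2 (Z(S) = (2*S)*(2*S) = 4*S**2)
((258 + 257*(-144)) + Z(h - 1*136))*(-130726 - 103249) = ((258 + 257*(-144)) + 4*(235 - 1*136)**2)*(-130726 - 103249) = ((258 - 37008) + 4*(235 - 136)**2)*(-233975) = (-36750 + 4*99**2)*(-233975) = (-36750 + 4*9801)*(-233975) = (-36750 + 39204)*(-233975) = 2454*(-233975) = -574174650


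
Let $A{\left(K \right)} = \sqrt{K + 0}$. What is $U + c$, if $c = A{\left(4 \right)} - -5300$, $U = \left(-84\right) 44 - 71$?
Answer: $1535$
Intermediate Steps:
$A{\left(K \right)} = \sqrt{K}$
$U = -3767$ ($U = -3696 - 71 = -3767$)
$c = 5302$ ($c = \sqrt{4} - -5300 = 2 + 5300 = 5302$)
$U + c = -3767 + 5302 = 1535$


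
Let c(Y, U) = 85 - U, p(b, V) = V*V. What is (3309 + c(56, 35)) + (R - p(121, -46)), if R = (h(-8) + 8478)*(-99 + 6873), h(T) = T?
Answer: 57377023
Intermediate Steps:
p(b, V) = V²
R = 57375780 (R = (-8 + 8478)*(-99 + 6873) = 8470*6774 = 57375780)
(3309 + c(56, 35)) + (R - p(121, -46)) = (3309 + (85 - 1*35)) + (57375780 - 1*(-46)²) = (3309 + (85 - 35)) + (57375780 - 1*2116) = (3309 + 50) + (57375780 - 2116) = 3359 + 57373664 = 57377023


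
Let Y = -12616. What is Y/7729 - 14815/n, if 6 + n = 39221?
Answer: -121848315/60618547 ≈ -2.0101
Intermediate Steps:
n = 39215 (n = -6 + 39221 = 39215)
Y/7729 - 14815/n = -12616/7729 - 14815/39215 = -12616*1/7729 - 14815*1/39215 = -12616/7729 - 2963/7843 = -121848315/60618547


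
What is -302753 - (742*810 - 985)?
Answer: -902788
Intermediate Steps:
-302753 - (742*810 - 985) = -302753 - (601020 - 985) = -302753 - 1*600035 = -302753 - 600035 = -902788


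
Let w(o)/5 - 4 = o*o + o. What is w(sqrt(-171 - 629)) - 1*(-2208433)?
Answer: 2204453 + 100*I*sqrt(2) ≈ 2.2045e+6 + 141.42*I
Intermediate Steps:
w(o) = 20 + 5*o + 5*o**2 (w(o) = 20 + 5*(o*o + o) = 20 + 5*(o**2 + o) = 20 + 5*(o + o**2) = 20 + (5*o + 5*o**2) = 20 + 5*o + 5*o**2)
w(sqrt(-171 - 629)) - 1*(-2208433) = (20 + 5*sqrt(-171 - 629) + 5*(sqrt(-171 - 629))**2) - 1*(-2208433) = (20 + 5*sqrt(-800) + 5*(sqrt(-800))**2) + 2208433 = (20 + 5*(20*I*sqrt(2)) + 5*(20*I*sqrt(2))**2) + 2208433 = (20 + 100*I*sqrt(2) + 5*(-800)) + 2208433 = (20 + 100*I*sqrt(2) - 4000) + 2208433 = (-3980 + 100*I*sqrt(2)) + 2208433 = 2204453 + 100*I*sqrt(2)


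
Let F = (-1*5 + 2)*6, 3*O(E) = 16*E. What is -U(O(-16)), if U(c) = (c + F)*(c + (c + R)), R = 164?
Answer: -6200/9 ≈ -688.89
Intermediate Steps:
O(E) = 16*E/3 (O(E) = (16*E)/3 = 16*E/3)
F = -18 (F = (-5 + 2)*6 = -3*6 = -18)
U(c) = (-18 + c)*(164 + 2*c) (U(c) = (c - 18)*(c + (c + 164)) = (-18 + c)*(c + (164 + c)) = (-18 + c)*(164 + 2*c))
-U(O(-16)) = -(-2952 + 2*((16/3)*(-16))² + 128*((16/3)*(-16))) = -(-2952 + 2*(-256/3)² + 128*(-256/3)) = -(-2952 + 2*(65536/9) - 32768/3) = -(-2952 + 131072/9 - 32768/3) = -1*6200/9 = -6200/9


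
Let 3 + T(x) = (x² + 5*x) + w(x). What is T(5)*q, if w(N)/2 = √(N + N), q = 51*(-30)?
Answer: -71910 - 3060*√10 ≈ -81587.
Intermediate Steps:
q = -1530
w(N) = 2*√2*√N (w(N) = 2*√(N + N) = 2*√(2*N) = 2*(√2*√N) = 2*√2*√N)
T(x) = -3 + x² + 5*x + 2*√2*√x (T(x) = -3 + ((x² + 5*x) + 2*√2*√x) = -3 + (x² + 5*x + 2*√2*√x) = -3 + x² + 5*x + 2*√2*√x)
T(5)*q = (-3 + 5² + 5*5 + 2*√2*√5)*(-1530) = (-3 + 25 + 25 + 2*√10)*(-1530) = (47 + 2*√10)*(-1530) = -71910 - 3060*√10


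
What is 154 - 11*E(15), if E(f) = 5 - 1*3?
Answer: 132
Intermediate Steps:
E(f) = 2 (E(f) = 5 - 3 = 2)
154 - 11*E(15) = 154 - 11*2 = 154 - 22 = 132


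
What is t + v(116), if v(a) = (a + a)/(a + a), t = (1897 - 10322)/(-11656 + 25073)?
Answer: 4992/13417 ≈ 0.37207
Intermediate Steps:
t = -8425/13417 ≈ -0.62793
v(a) = 1 (v(a) = (2*a)/((2*a)) = (2*a)*(1/(2*a)) = 1)
t + v(116) = -8425/13417 + 1 = 4992/13417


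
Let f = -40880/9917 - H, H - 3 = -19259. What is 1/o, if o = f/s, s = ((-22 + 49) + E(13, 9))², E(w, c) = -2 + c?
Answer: 2866013/47730218 ≈ 0.060046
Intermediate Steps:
H = -19256 (H = 3 - 19259 = -19256)
f = 190920872/9917 (f = -40880/9917 - 1*(-19256) = -40880*1/9917 + 19256 = -40880/9917 + 19256 = 190920872/9917 ≈ 19252.)
s = 1156 (s = ((-22 + 49) + (-2 + 9))² = (27 + 7)² = 34² = 1156)
o = 47730218/2866013 (o = (190920872/9917)/1156 = (190920872/9917)*(1/1156) = 47730218/2866013 ≈ 16.654)
1/o = 1/(47730218/2866013) = 2866013/47730218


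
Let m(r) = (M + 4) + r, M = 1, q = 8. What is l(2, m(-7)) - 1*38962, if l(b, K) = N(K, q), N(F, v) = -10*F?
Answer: -38942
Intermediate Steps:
m(r) = 5 + r (m(r) = (1 + 4) + r = 5 + r)
l(b, K) = -10*K
l(2, m(-7)) - 1*38962 = -10*(5 - 7) - 1*38962 = -10*(-2) - 38962 = 20 - 38962 = -38942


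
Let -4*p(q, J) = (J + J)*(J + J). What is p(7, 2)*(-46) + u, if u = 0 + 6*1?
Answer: 190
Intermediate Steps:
u = 6 (u = 0 + 6 = 6)
p(q, J) = -J**2 (p(q, J) = -(J + J)*(J + J)/4 = -2*J*2*J/4 = -J**2)
p(7, 2)*(-46) + u = -1*2**2*(-46) + 6 = -1*4*(-46) + 6 = -4*(-46) + 6 = 184 + 6 = 190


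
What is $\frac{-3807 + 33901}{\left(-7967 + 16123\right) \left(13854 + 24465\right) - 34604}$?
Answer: $\frac{15047}{156247580} \approx 9.6302 \cdot 10^{-5}$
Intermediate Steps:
$\frac{-3807 + 33901}{\left(-7967 + 16123\right) \left(13854 + 24465\right) - 34604} = \frac{30094}{8156 \cdot 38319 - 34604} = \frac{30094}{312529764 - 34604} = \frac{30094}{312495160} = 30094 \cdot \frac{1}{312495160} = \frac{15047}{156247580}$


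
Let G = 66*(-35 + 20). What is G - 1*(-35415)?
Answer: 34425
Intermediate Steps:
G = -990 (G = 66*(-15) = -990)
G - 1*(-35415) = -990 - 1*(-35415) = -990 + 35415 = 34425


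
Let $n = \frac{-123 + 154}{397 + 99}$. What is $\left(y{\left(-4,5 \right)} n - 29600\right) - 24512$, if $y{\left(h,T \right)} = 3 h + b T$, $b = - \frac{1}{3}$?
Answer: $- \frac{2597417}{48} \approx -54113.0$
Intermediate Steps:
$b = - \frac{1}{3}$ ($b = \left(-1\right) \frac{1}{3} = - \frac{1}{3} \approx -0.33333$)
$y{\left(h,T \right)} = 3 h - \frac{T}{3}$
$n = \frac{1}{16}$ ($n = \frac{31}{496} = 31 \cdot \frac{1}{496} = \frac{1}{16} \approx 0.0625$)
$\left(y{\left(-4,5 \right)} n - 29600\right) - 24512 = \left(\left(3 \left(-4\right) - \frac{5}{3}\right) \frac{1}{16} - 29600\right) - 24512 = \left(\left(-12 - \frac{5}{3}\right) \frac{1}{16} - 29600\right) - 24512 = \left(\left(- \frac{41}{3}\right) \frac{1}{16} - 29600\right) - 24512 = \left(- \frac{41}{48} - 29600\right) - 24512 = - \frac{1420841}{48} - 24512 = - \frac{2597417}{48}$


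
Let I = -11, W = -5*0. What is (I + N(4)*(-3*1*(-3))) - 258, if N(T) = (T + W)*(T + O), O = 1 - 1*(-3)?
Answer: 19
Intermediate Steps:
W = 0
O = 4 (O = 1 + 3 = 4)
N(T) = T*(4 + T) (N(T) = (T + 0)*(T + 4) = T*(4 + T))
(I + N(4)*(-3*1*(-3))) - 258 = (-11 + (4*(4 + 4))*(-3*1*(-3))) - 258 = (-11 + (4*8)*(-3*(-3))) - 258 = (-11 + 32*9) - 258 = (-11 + 288) - 258 = 277 - 258 = 19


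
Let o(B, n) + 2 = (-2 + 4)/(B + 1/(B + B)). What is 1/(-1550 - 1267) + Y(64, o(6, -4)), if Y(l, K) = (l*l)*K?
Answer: -1407688777/205641 ≈ -6845.4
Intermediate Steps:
o(B, n) = -2 + 2/(B + 1/(2*B)) (o(B, n) = -2 + (-2 + 4)/(B + 1/(B + B)) = -2 + 2/(B + 1/(2*B)))
Y(l, K) = K*l**2 (Y(l, K) = l**2*K = K*l**2)
1/(-1550 - 1267) + Y(64, o(6, -4)) = 1/(-1550 - 1267) + (2*(-1 - 2*6**2 + 2*6)/(1 + 2*6**2))*64**2 = 1/(-2817) + (2*(-1 - 2*36 + 12)/(1 + 2*36))*4096 = -1/2817 + (2*(-1 - 72 + 12)/(1 + 72))*4096 = -1/2817 + (2*(-61)/73)*4096 = -1/2817 + (2*(1/73)*(-61))*4096 = -1/2817 - 122/73*4096 = -1/2817 - 499712/73 = -1407688777/205641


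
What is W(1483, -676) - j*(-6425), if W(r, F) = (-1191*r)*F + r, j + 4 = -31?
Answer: 1193763636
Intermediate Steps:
j = -35 (j = -4 - 31 = -35)
W(r, F) = r - 1191*F*r (W(r, F) = -1191*F*r + r = r - 1191*F*r)
W(1483, -676) - j*(-6425) = 1483*(1 - 1191*(-676)) - (-35)*(-6425) = 1483*(1 + 805116) - 1*224875 = 1483*805117 - 224875 = 1193988511 - 224875 = 1193763636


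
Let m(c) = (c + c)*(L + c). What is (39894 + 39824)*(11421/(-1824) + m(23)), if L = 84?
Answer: 119129343571/304 ≈ 3.9187e+8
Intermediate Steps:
m(c) = 2*c*(84 + c) (m(c) = (c + c)*(84 + c) = (2*c)*(84 + c) = 2*c*(84 + c))
(39894 + 39824)*(11421/(-1824) + m(23)) = (39894 + 39824)*(11421/(-1824) + 2*23*(84 + 23)) = 79718*(11421*(-1/1824) + 2*23*107) = 79718*(-3807/608 + 4922) = 79718*(2988769/608) = 119129343571/304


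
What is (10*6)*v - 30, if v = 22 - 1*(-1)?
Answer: 1350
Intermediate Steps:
v = 23 (v = 22 + 1 = 23)
(10*6)*v - 30 = (10*6)*23 - 30 = 60*23 - 30 = 1380 - 30 = 1350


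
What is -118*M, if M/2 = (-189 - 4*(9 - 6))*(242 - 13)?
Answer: 10862844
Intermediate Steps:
M = -92058 (M = 2*((-189 - 4*(9 - 6))*(242 - 13)) = 2*((-189 - 4*3)*229) = 2*((-189 - 12)*229) = 2*(-201*229) = 2*(-46029) = -92058)
-118*M = -118*(-92058) = 10862844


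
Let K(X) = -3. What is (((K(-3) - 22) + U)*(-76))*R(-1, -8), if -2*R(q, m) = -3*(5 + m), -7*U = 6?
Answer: -61902/7 ≈ -8843.1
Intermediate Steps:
U = -6/7 (U = -⅐*6 = -6/7 ≈ -0.85714)
R(q, m) = 15/2 + 3*m/2 (R(q, m) = -(-3)*(5 + m)/2 = -(-15 - 3*m)/2 = 15/2 + 3*m/2)
(((K(-3) - 22) + U)*(-76))*R(-1, -8) = (((-3 - 22) - 6/7)*(-76))*(15/2 + (3/2)*(-8)) = ((-25 - 6/7)*(-76))*(15/2 - 12) = -181/7*(-76)*(-9/2) = (13756/7)*(-9/2) = -61902/7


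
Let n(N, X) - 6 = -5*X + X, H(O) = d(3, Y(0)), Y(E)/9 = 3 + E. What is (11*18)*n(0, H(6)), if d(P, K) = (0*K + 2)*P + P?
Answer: -5940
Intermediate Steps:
Y(E) = 27 + 9*E (Y(E) = 9*(3 + E) = 27 + 9*E)
d(P, K) = 3*P (d(P, K) = (0 + 2)*P + P = 2*P + P = 3*P)
H(O) = 9 (H(O) = 3*3 = 9)
n(N, X) = 6 - 4*X (n(N, X) = 6 + (-5*X + X) = 6 - 4*X)
(11*18)*n(0, H(6)) = (11*18)*(6 - 4*9) = 198*(6 - 36) = 198*(-30) = -5940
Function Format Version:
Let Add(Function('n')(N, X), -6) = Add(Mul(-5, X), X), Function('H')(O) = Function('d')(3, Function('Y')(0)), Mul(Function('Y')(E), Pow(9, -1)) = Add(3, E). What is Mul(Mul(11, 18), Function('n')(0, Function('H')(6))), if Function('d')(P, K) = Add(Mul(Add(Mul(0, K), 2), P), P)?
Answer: -5940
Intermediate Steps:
Function('Y')(E) = Add(27, Mul(9, E)) (Function('Y')(E) = Mul(9, Add(3, E)) = Add(27, Mul(9, E)))
Function('d')(P, K) = Mul(3, P) (Function('d')(P, K) = Add(Mul(Add(0, 2), P), P) = Add(Mul(2, P), P) = Mul(3, P))
Function('H')(O) = 9 (Function('H')(O) = Mul(3, 3) = 9)
Function('n')(N, X) = Add(6, Mul(-4, X)) (Function('n')(N, X) = Add(6, Add(Mul(-5, X), X)) = Add(6, Mul(-4, X)))
Mul(Mul(11, 18), Function('n')(0, Function('H')(6))) = Mul(Mul(11, 18), Add(6, Mul(-4, 9))) = Mul(198, Add(6, -36)) = Mul(198, -30) = -5940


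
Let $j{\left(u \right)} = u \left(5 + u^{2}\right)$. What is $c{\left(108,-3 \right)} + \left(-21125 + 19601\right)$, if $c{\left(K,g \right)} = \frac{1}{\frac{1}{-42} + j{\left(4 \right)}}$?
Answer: $- \frac{5375106}{3527} \approx -1524.0$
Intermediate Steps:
$c{\left(K,g \right)} = \frac{42}{3527}$ ($c{\left(K,g \right)} = \frac{1}{\frac{1}{-42} + 4 \left(5 + 4^{2}\right)} = \frac{1}{- \frac{1}{42} + 4 \left(5 + 16\right)} = \frac{1}{- \frac{1}{42} + 4 \cdot 21} = \frac{1}{- \frac{1}{42} + 84} = \frac{1}{\frac{3527}{42}} = \frac{42}{3527}$)
$c{\left(108,-3 \right)} + \left(-21125 + 19601\right) = \frac{42}{3527} + \left(-21125 + 19601\right) = \frac{42}{3527} - 1524 = - \frac{5375106}{3527}$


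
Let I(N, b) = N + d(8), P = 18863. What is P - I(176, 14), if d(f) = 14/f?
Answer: 74741/4 ≈ 18685.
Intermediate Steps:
I(N, b) = 7/4 + N (I(N, b) = N + 14/8 = N + 14*(⅛) = N + 7/4 = 7/4 + N)
P - I(176, 14) = 18863 - (7/4 + 176) = 18863 - 1*711/4 = 18863 - 711/4 = 74741/4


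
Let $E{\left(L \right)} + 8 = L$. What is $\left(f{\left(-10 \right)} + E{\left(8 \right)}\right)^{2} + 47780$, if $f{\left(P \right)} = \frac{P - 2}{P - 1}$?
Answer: $\frac{5781524}{121} \approx 47781.0$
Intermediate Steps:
$E{\left(L \right)} = -8 + L$
$f{\left(P \right)} = \frac{-2 + P}{-1 + P}$
$\left(f{\left(-10 \right)} + E{\left(8 \right)}\right)^{2} + 47780 = \left(\frac{-2 - 10}{-1 - 10} + \left(-8 + 8\right)\right)^{2} + 47780 = \left(\frac{1}{-11} \left(-12\right) + 0\right)^{2} + 47780 = \left(\left(- \frac{1}{11}\right) \left(-12\right) + 0\right)^{2} + 47780 = \left(\frac{12}{11} + 0\right)^{2} + 47780 = \left(\frac{12}{11}\right)^{2} + 47780 = \frac{144}{121} + 47780 = \frac{5781524}{121}$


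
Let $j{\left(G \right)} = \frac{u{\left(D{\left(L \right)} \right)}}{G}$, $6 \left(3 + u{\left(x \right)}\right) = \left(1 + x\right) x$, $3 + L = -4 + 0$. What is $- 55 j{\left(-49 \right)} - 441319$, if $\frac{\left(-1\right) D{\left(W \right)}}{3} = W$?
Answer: $- \frac{21620561}{49} \approx -4.4124 \cdot 10^{5}$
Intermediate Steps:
$L = -7$ ($L = -3 + \left(-4 + 0\right) = -3 - 4 = -7$)
$D{\left(W \right)} = - 3 W$
$u{\left(x \right)} = -3 + \frac{x \left(1 + x\right)}{6}$ ($u{\left(x \right)} = -3 + \frac{\left(1 + x\right) x}{6} = -3 + \frac{x \left(1 + x\right)}{6}$)
$j{\left(G \right)} = \frac{74}{G}$ ($j{\left(G \right)} = \frac{-3 + \frac{\left(-3\right) \left(-7\right)}{6} + \frac{\left(\left(-3\right) \left(-7\right)\right)^{2}}{6}}{G} = \frac{-3 + \frac{1}{6} \cdot 21 + \frac{21^{2}}{6}}{G} = \frac{-3 + \frac{7}{2} + \frac{1}{6} \cdot 441}{G} = \frac{-3 + \frac{7}{2} + \frac{147}{2}}{G} = \frac{74}{G}$)
$- 55 j{\left(-49 \right)} - 441319 = - 55 \frac{74}{-49} - 441319 = - 55 \cdot 74 \left(- \frac{1}{49}\right) - 441319 = \left(-55\right) \left(- \frac{74}{49}\right) - 441319 = \frac{4070}{49} - 441319 = - \frac{21620561}{49}$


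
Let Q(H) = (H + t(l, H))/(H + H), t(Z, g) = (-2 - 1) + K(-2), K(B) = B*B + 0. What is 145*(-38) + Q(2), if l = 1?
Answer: -22037/4 ≈ -5509.3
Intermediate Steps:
K(B) = B**2 (K(B) = B**2 + 0 = B**2)
t(Z, g) = 1 (t(Z, g) = (-2 - 1) + (-2)**2 = -3 + 4 = 1)
Q(H) = (1 + H)/(2*H) (Q(H) = (H + 1)/(H + H) = (1 + H)/((2*H)) = (1 + H)*(1/(2*H)) = (1 + H)/(2*H))
145*(-38) + Q(2) = 145*(-38) + (1/2)*(1 + 2)/2 = -5510 + (1/2)*(1/2)*3 = -5510 + 3/4 = -22037/4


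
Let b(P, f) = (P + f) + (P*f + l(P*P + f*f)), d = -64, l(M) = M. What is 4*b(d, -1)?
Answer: 16384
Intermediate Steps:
b(P, f) = P + f + P**2 + f**2 + P*f (b(P, f) = (P + f) + (P*f + (P*P + f*f)) = (P + f) + (P*f + (P**2 + f**2)) = (P + f) + (P**2 + f**2 + P*f) = P + f + P**2 + f**2 + P*f)
4*b(d, -1) = 4*(-64 - 1 + (-64)**2 + (-1)**2 - 64*(-1)) = 4*(-64 - 1 + 4096 + 1 + 64) = 4*4096 = 16384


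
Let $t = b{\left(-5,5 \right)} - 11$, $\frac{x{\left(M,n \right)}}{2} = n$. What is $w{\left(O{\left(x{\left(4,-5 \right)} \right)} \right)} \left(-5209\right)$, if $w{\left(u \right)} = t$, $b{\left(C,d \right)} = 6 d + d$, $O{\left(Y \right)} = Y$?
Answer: $-125016$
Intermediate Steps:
$x{\left(M,n \right)} = 2 n$
$b{\left(C,d \right)} = 7 d$
$t = 24$ ($t = 7 \cdot 5 - 11 = 35 - 11 = 24$)
$w{\left(u \right)} = 24$
$w{\left(O{\left(x{\left(4,-5 \right)} \right)} \right)} \left(-5209\right) = 24 \left(-5209\right) = -125016$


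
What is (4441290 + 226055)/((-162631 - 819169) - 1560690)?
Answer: -933469/508498 ≈ -1.8357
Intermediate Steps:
(4441290 + 226055)/((-162631 - 819169) - 1560690) = 4667345/(-981800 - 1560690) = 4667345/(-2542490) = 4667345*(-1/2542490) = -933469/508498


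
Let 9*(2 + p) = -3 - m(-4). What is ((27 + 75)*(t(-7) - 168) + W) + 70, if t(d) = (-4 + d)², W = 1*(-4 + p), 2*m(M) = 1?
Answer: -85147/18 ≈ -4730.4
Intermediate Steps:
m(M) = ½ (m(M) = (½)*1 = ½)
p = -43/18 (p = -2 + (-3 - 1*½)/9 = -2 + (-3 - ½)/9 = -2 + (⅑)*(-7/2) = -2 - 7/18 = -43/18 ≈ -2.3889)
W = -115/18 (W = 1*(-4 - 43/18) = 1*(-115/18) = -115/18 ≈ -6.3889)
((27 + 75)*(t(-7) - 168) + W) + 70 = ((27 + 75)*((-4 - 7)² - 168) - 115/18) + 70 = (102*((-11)² - 168) - 115/18) + 70 = (102*(121 - 168) - 115/18) + 70 = (102*(-47) - 115/18) + 70 = (-4794 - 115/18) + 70 = -86407/18 + 70 = -85147/18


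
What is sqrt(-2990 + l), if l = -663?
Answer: I*sqrt(3653) ≈ 60.44*I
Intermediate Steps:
sqrt(-2990 + l) = sqrt(-2990 - 663) = sqrt(-3653) = I*sqrt(3653)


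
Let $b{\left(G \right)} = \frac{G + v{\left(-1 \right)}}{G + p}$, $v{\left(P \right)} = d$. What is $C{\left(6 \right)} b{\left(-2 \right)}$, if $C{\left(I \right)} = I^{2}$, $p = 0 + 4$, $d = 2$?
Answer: $0$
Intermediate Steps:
$v{\left(P \right)} = 2$
$p = 4$
$b{\left(G \right)} = \frac{2 + G}{4 + G}$ ($b{\left(G \right)} = \frac{G + 2}{G + 4} = \frac{2 + G}{4 + G}$)
$C{\left(6 \right)} b{\left(-2 \right)} = 6^{2} \frac{2 - 2}{4 - 2} = 36 \cdot \frac{1}{2} \cdot 0 = 36 \cdot 0 = 0$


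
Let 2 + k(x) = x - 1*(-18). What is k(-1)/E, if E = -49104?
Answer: -5/16368 ≈ -0.00030547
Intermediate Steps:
k(x) = 16 + x (k(x) = -2 + (x - 1*(-18)) = -2 + (x + 18) = -2 + (18 + x) = 16 + x)
k(-1)/E = (16 - 1)/(-49104) = 15*(-1/49104) = -5/16368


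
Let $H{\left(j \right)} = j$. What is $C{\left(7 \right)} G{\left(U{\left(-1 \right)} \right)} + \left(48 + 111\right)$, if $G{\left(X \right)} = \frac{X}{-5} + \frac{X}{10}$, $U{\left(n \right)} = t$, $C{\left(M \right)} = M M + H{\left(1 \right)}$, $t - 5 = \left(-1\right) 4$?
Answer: $154$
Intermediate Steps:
$t = 1$ ($t = 5 - 4 = 1$)
$C{\left(M \right)} = 1 + M^{2}$ ($C{\left(M \right)} = M M + 1 = M^{2} + 1 = 1 + M^{2}$)
$U{\left(n \right)} = 1$
$G{\left(X \right)} = - \frac{X}{10}$ ($G{\left(X \right)} = X \left(- \frac{1}{5}\right) + X \frac{1}{10} = - \frac{X}{5} + \frac{X}{10} = - \frac{X}{10}$)
$C{\left(7 \right)} G{\left(U{\left(-1 \right)} \right)} + \left(48 + 111\right) = \left(1 + 7^{2}\right) \left(\left(- \frac{1}{10}\right) 1\right) + \left(48 + 111\right) = \left(1 + 49\right) \left(- \frac{1}{10}\right) + 159 = 50 \left(- \frac{1}{10}\right) + 159 = -5 + 159 = 154$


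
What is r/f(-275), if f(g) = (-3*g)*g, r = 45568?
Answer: -45568/226875 ≈ -0.20085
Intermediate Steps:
f(g) = -3*g²
r/f(-275) = 45568/((-3*(-275)²)) = 45568/((-3*75625)) = 45568/(-226875) = 45568*(-1/226875) = -45568/226875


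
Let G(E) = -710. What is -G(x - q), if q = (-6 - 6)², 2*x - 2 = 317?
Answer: 710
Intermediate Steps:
x = 319/2 (x = 1 + (½)*317 = 1 + 317/2 = 319/2 ≈ 159.50)
q = 144 (q = (-12)² = 144)
-G(x - q) = -1*(-710) = 710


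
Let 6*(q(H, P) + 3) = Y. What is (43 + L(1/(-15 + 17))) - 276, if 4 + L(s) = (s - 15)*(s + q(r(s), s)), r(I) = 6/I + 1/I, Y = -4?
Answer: -2293/12 ≈ -191.08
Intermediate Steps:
r(I) = 7/I (r(I) = 6/I + 1/I = 7/I)
q(H, P) = -11/3 (q(H, P) = -3 + (1/6)*(-4) = -3 - 2/3 = -11/3)
L(s) = -4 + (-15 + s)*(-11/3 + s) (L(s) = -4 + (s - 15)*(s - 11/3) = -4 + (-15 + s)*(-11/3 + s))
(43 + L(1/(-15 + 17))) - 276 = (43 + (51 + (1/(-15 + 17))**2 - 56/(3*(-15 + 17)))) - 276 = (43 + (51 + (1/2)**2 - 56/3/2)) - 276 = (43 + (51 + (1/2)**2 - 56/3*1/2)) - 276 = (43 + (51 + 1/4 - 28/3)) - 276 = (43 + 503/12) - 276 = 1019/12 - 276 = -2293/12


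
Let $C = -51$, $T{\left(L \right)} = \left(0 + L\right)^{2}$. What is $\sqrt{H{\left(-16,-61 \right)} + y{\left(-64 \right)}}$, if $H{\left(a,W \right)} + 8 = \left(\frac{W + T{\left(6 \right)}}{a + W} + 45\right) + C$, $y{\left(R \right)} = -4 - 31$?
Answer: $\frac{2 i \sqrt{72149}}{77} \approx 6.9768 i$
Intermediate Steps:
$T{\left(L \right)} = L^{2}$
$y{\left(R \right)} = -35$
$H{\left(a,W \right)} = -14 + \frac{36 + W}{W + a}$ ($H{\left(a,W \right)} = -8 + \left(\left(\frac{W + 6^{2}}{a + W} + 45\right) - 51\right) = -8 + \left(\left(\frac{W + 36}{W + a} + 45\right) - 51\right) = -8 + \left(\left(\frac{36 + W}{W + a} + 45\right) - 51\right) = -8 + \left(\left(45 + \frac{36 + W}{W + a}\right) - 51\right) = -8 + \left(-6 + \frac{36 + W}{W + a}\right) = -14 + \frac{36 + W}{W + a}$)
$\sqrt{H{\left(-16,-61 \right)} + y{\left(-64 \right)}} = \sqrt{\frac{36 - -224 - -793}{-61 - 16} - 35} = \sqrt{\frac{36 + 224 + 793}{-77} - 35} = \sqrt{\left(- \frac{1}{77}\right) 1053 - 35} = \sqrt{- \frac{1053}{77} - 35} = \sqrt{- \frac{3748}{77}} = \frac{2 i \sqrt{72149}}{77}$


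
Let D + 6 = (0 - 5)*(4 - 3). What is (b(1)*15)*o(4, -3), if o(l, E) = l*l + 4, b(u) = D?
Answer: -3300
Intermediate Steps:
D = -11 (D = -6 + (0 - 5)*(4 - 3) = -6 - 5*1 = -6 - 5 = -11)
b(u) = -11
o(l, E) = 4 + l**2 (o(l, E) = l**2 + 4 = 4 + l**2)
(b(1)*15)*o(4, -3) = (-11*15)*(4 + 4**2) = -165*(4 + 16) = -165*20 = -3300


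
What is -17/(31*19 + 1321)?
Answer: -17/1910 ≈ -0.0089005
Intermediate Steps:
-17/(31*19 + 1321) = -17/(589 + 1321) = -17/1910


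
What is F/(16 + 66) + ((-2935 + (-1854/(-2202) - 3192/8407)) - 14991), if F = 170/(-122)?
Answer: -39520766861165/2204716534 ≈ -17926.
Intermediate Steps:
F = -85/61 (F = 170*(-1/122) = -85/61 ≈ -1.3934)
F/(16 + 66) + ((-2935 + (-1854/(-2202) - 3192/8407)) - 14991) = -85/(61*(16 + 66)) + ((-2935 + (-1854/(-2202) - 3192/8407)) - 14991) = -85/61/82 + ((-2935 + (-1854*(-1/2202) - 3192*1/8407)) - 14991) = -85/61*1/82 + ((-2935 + (309/367 - 456/1201)) - 14991) = -85/5002 + ((-2935 + 203757/440767) - 14991) = -85/5002 + (-1293447388/440767 - 14991) = -85/5002 - 7900985485/440767 = -39520766861165/2204716534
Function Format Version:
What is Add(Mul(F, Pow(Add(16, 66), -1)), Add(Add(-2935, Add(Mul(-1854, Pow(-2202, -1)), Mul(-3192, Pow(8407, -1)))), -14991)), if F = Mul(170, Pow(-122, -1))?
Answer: Rational(-39520766861165, 2204716534) ≈ -17926.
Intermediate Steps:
F = Rational(-85, 61) (F = Mul(170, Rational(-1, 122)) = Rational(-85, 61) ≈ -1.3934)
Add(Mul(F, Pow(Add(16, 66), -1)), Add(Add(-2935, Add(Mul(-1854, Pow(-2202, -1)), Mul(-3192, Pow(8407, -1)))), -14991)) = Add(Mul(Rational(-85, 61), Pow(Add(16, 66), -1)), Add(Add(-2935, Add(Mul(-1854, Pow(-2202, -1)), Mul(-3192, Pow(8407, -1)))), -14991)) = Add(Mul(Rational(-85, 61), Pow(82, -1)), Add(Add(-2935, Add(Mul(-1854, Rational(-1, 2202)), Mul(-3192, Rational(1, 8407)))), -14991)) = Add(Mul(Rational(-85, 61), Rational(1, 82)), Add(Add(-2935, Add(Rational(309, 367), Rational(-456, 1201))), -14991)) = Add(Rational(-85, 5002), Add(Add(-2935, Rational(203757, 440767)), -14991)) = Add(Rational(-85, 5002), Add(Rational(-1293447388, 440767), -14991)) = Add(Rational(-85, 5002), Rational(-7900985485, 440767)) = Rational(-39520766861165, 2204716534)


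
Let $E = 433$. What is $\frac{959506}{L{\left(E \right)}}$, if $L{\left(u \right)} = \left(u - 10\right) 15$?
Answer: $\frac{959506}{6345} \approx 151.22$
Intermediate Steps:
$L{\left(u \right)} = -150 + 15 u$ ($L{\left(u \right)} = \left(-10 + u\right) 15 = -150 + 15 u$)
$\frac{959506}{L{\left(E \right)}} = \frac{959506}{-150 + 15 \cdot 433} = \frac{959506}{-150 + 6495} = \frac{959506}{6345}$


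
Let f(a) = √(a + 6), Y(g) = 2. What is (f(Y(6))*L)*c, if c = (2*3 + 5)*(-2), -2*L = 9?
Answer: 198*√2 ≈ 280.01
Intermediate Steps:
f(a) = √(6 + a)
L = -9/2 (L = -½*9 = -9/2 ≈ -4.5000)
c = -22 (c = (6 + 5)*(-2) = 11*(-2) = -22)
(f(Y(6))*L)*c = (√(6 + 2)*(-9/2))*(-22) = (√8*(-9/2))*(-22) = ((2*√2)*(-9/2))*(-22) = -9*√2*(-22) = 198*√2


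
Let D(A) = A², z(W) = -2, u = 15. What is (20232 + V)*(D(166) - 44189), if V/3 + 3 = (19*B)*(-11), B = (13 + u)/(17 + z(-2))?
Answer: -1584509479/5 ≈ -3.1690e+8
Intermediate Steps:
B = 28/15 (B = (13 + 15)/(17 - 2) = 28/15 ≈ 1.8667)
V = -5897/5 (V = -9 + 3*((19*(28/15))*(-11)) = -9 + 3*((532/15)*(-11)) = -9 + 3*(-5852/15) = -9 - 5852/5 = -5897/5 ≈ -1179.4)
(20232 + V)*(D(166) - 44189) = (20232 - 5897/5)*(166² - 44189) = 95263*(27556 - 44189)/5 = (95263/5)*(-16633) = -1584509479/5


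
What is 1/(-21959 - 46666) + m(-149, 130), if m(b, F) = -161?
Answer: -11048626/68625 ≈ -161.00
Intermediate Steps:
1/(-21959 - 46666) + m(-149, 130) = 1/(-21959 - 46666) - 161 = 1/(-68625) - 161 = -1/68625 - 161 = -11048626/68625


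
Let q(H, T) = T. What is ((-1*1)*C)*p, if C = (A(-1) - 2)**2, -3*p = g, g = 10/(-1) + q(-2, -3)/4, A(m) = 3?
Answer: -43/12 ≈ -3.5833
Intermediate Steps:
g = -43/4 (g = 10/(-1) - 3/4 = 10*(-1) - 3*1/4 = -10 - 3/4 = -43/4 ≈ -10.750)
p = 43/12 (p = -1/3*(-43/4) = 43/12 ≈ 3.5833)
C = 1 (C = (3 - 2)**2 = 1**2 = 1)
((-1*1)*C)*p = (-1*1*1)*(43/12) = -1*1*(43/12) = -1*43/12 = -43/12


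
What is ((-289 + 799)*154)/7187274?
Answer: 13090/1197879 ≈ 0.010928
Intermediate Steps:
((-289 + 799)*154)/7187274 = (510*154)*(1/7187274) = 78540*(1/7187274) = 13090/1197879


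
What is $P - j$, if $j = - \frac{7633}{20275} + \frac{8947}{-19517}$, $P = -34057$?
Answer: $- \frac{13476268885289}{395707175} \approx -34056.0$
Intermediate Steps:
$j = - \frac{330373686}{395707175}$ ($j = \left(-7633\right) \frac{1}{20275} + 8947 \left(- \frac{1}{19517}\right) = - \frac{7633}{20275} - \frac{8947}{19517} = - \frac{330373686}{395707175} \approx -0.83489$)
$P - j = -34057 - - \frac{330373686}{395707175} = -34057 + \frac{330373686}{395707175} = - \frac{13476268885289}{395707175}$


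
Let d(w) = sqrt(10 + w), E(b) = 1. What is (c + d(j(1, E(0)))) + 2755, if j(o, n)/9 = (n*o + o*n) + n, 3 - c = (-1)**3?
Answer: 2759 + sqrt(37) ≈ 2765.1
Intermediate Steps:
c = 4 (c = 3 - 1*(-1)**3 = 3 - 1*(-1) = 3 + 1 = 4)
j(o, n) = 9*n + 18*n*o (j(o, n) = 9*((n*o + o*n) + n) = 9*((n*o + n*o) + n) = 9*(2*n*o + n) = 9*(n + 2*n*o) = 9*n + 18*n*o)
(c + d(j(1, E(0)))) + 2755 = (4 + sqrt(10 + 9*1*(1 + 2*1))) + 2755 = (4 + sqrt(10 + 9*1*(1 + 2))) + 2755 = (4 + sqrt(10 + 9*1*3)) + 2755 = (4 + sqrt(10 + 27)) + 2755 = (4 + sqrt(37)) + 2755 = 2759 + sqrt(37)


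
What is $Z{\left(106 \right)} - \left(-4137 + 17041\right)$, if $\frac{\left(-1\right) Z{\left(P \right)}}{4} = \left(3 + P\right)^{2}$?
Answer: $-60428$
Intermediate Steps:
$Z{\left(P \right)} = - 4 \left(3 + P\right)^{2}$
$Z{\left(106 \right)} - \left(-4137 + 17041\right) = - 4 \left(3 + 106\right)^{2} - \left(-4137 + 17041\right) = - 4 \cdot 109^{2} - 12904 = \left(-4\right) 11881 - 12904 = -47524 - 12904 = -60428$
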